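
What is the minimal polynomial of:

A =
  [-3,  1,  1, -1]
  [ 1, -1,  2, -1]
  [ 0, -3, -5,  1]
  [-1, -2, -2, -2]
x^4 + 11*x^3 + 45*x^2 + 81*x + 54

The characteristic polynomial is χ_A(x) = (x + 2)*(x + 3)^3, so the eigenvalues are known. The minimal polynomial is
  m_A(x) = Π_λ (x − λ)^{k_λ}
where k_λ is the size of the *largest* Jordan block for λ (equivalently, the smallest k with (A − λI)^k v = 0 for every generalised eigenvector v of λ).

  λ = -3: largest Jordan block has size 3, contributing (x + 3)^3
  λ = -2: largest Jordan block has size 1, contributing (x + 2)

So m_A(x) = (x + 2)*(x + 3)^3 = x^4 + 11*x^3 + 45*x^2 + 81*x + 54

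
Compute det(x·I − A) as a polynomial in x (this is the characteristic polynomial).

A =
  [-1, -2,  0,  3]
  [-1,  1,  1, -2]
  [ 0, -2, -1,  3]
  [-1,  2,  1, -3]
x^4 + 4*x^3 + 6*x^2 + 4*x + 1

Expanding det(x·I − A) (e.g. by cofactor expansion or by noting that A is similar to its Jordan form J, which has the same characteristic polynomial as A) gives
  χ_A(x) = x^4 + 4*x^3 + 6*x^2 + 4*x + 1
which factors as (x + 1)^4. The eigenvalues (with algebraic multiplicities) are λ = -1 with multiplicity 4.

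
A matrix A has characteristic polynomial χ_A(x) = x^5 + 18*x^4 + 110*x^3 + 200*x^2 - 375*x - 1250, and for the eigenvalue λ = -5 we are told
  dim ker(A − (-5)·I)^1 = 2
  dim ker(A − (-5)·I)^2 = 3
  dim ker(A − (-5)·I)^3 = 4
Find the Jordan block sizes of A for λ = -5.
Block sizes for λ = -5: [3, 1]

From the dimensions of kernels of powers, the number of Jordan blocks of size at least j is d_j − d_{j−1} where d_j = dim ker(N^j) (with d_0 = 0). Computing the differences gives [2, 1, 1].
The number of blocks of size exactly k is (#blocks of size ≥ k) − (#blocks of size ≥ k + 1), so the partition is: 1 block(s) of size 1, 1 block(s) of size 3.
In nonincreasing order the block sizes are [3, 1].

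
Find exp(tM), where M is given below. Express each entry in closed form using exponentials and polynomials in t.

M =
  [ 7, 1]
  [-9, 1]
e^{tM} =
  [3*t*exp(4*t) + exp(4*t), t*exp(4*t)]
  [-9*t*exp(4*t), -3*t*exp(4*t) + exp(4*t)]

Strategy: write M = P · J · P⁻¹ where J is a Jordan canonical form, so e^{tM} = P · e^{tJ} · P⁻¹, and e^{tJ} can be computed block-by-block.

M has Jordan form
J =
  [4, 1]
  [0, 4]
(up to reordering of blocks).

Per-block formulas:
  For a 2×2 Jordan block J_2(4): exp(t · J_2(4)) = e^(4t)·(I + t·N), where N is the 2×2 nilpotent shift.

After assembling e^{tJ} and conjugating by P, we get:

e^{tM} =
  [3*t*exp(4*t) + exp(4*t), t*exp(4*t)]
  [-9*t*exp(4*t), -3*t*exp(4*t) + exp(4*t)]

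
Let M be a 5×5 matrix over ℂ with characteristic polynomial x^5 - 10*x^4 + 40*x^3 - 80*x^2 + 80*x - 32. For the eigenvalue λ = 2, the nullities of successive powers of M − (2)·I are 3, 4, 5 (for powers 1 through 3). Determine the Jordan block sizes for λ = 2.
Block sizes for λ = 2: [3, 1, 1]

From the dimensions of kernels of powers, the number of Jordan blocks of size at least j is d_j − d_{j−1} where d_j = dim ker(N^j) (with d_0 = 0). Computing the differences gives [3, 1, 1].
The number of blocks of size exactly k is (#blocks of size ≥ k) − (#blocks of size ≥ k + 1), so the partition is: 2 block(s) of size 1, 1 block(s) of size 3.
In nonincreasing order the block sizes are [3, 1, 1].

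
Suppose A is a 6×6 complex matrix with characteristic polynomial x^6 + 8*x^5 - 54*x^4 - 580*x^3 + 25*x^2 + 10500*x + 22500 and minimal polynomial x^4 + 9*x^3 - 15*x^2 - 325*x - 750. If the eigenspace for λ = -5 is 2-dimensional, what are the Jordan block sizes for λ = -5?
Block sizes for λ = -5: [3, 1]

Step 1 — from the characteristic polynomial, algebraic multiplicity of λ = -5 is 4. From dim ker(A − (-5)·I) = 2, there are exactly 2 Jordan blocks for λ = -5.
Step 2 — from the minimal polynomial, the factor (x + 5)^3 tells us the largest block for λ = -5 has size 3.
Step 3 — with total size 4, 2 blocks, and largest block 3, the block sizes (in nonincreasing order) are [3, 1].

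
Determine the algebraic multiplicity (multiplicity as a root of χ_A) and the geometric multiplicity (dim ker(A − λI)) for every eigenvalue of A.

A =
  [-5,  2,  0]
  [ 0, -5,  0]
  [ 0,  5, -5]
λ = -5: alg = 3, geom = 2

Step 1 — factor the characteristic polynomial to read off the algebraic multiplicities:
  χ_A(x) = (x + 5)^3

Step 2 — compute geometric multiplicities via the rank-nullity identity g(λ) = n − rank(A − λI):
  rank(A − (-5)·I) = 1, so dim ker(A − (-5)·I) = n − 1 = 2

Summary:
  λ = -5: algebraic multiplicity = 3, geometric multiplicity = 2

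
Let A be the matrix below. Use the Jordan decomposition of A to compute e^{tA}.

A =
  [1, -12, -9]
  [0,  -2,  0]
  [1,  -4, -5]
e^{tA} =
  [3*t*exp(-2*t) + exp(-2*t), -12*t*exp(-2*t), -9*t*exp(-2*t)]
  [0, exp(-2*t), 0]
  [t*exp(-2*t), -4*t*exp(-2*t), -3*t*exp(-2*t) + exp(-2*t)]

Strategy: write A = P · J · P⁻¹ where J is a Jordan canonical form, so e^{tA} = P · e^{tJ} · P⁻¹, and e^{tJ} can be computed block-by-block.

A has Jordan form
J =
  [-2,  1,  0]
  [ 0, -2,  0]
  [ 0,  0, -2]
(up to reordering of blocks).

Per-block formulas:
  For a 1×1 block at λ = -2: exp(t · [-2]) = [e^(-2t)].
  For a 2×2 Jordan block J_2(-2): exp(t · J_2(-2)) = e^(-2t)·(I + t·N), where N is the 2×2 nilpotent shift.

After assembling e^{tJ} and conjugating by P, we get:

e^{tA} =
  [3*t*exp(-2*t) + exp(-2*t), -12*t*exp(-2*t), -9*t*exp(-2*t)]
  [0, exp(-2*t), 0]
  [t*exp(-2*t), -4*t*exp(-2*t), -3*t*exp(-2*t) + exp(-2*t)]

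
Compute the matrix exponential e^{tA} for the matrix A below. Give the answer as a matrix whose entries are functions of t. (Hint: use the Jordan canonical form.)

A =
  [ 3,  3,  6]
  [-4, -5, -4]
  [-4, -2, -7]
e^{tA} =
  [6*t*exp(-3*t) + exp(-3*t), 3*t*exp(-3*t), 6*t*exp(-3*t)]
  [-4*t*exp(-3*t), -2*t*exp(-3*t) + exp(-3*t), -4*t*exp(-3*t)]
  [-4*t*exp(-3*t), -2*t*exp(-3*t), -4*t*exp(-3*t) + exp(-3*t)]

Strategy: write A = P · J · P⁻¹ where J is a Jordan canonical form, so e^{tA} = P · e^{tJ} · P⁻¹, and e^{tJ} can be computed block-by-block.

A has Jordan form
J =
  [-3,  1,  0]
  [ 0, -3,  0]
  [ 0,  0, -3]
(up to reordering of blocks).

Per-block formulas:
  For a 2×2 Jordan block J_2(-3): exp(t · J_2(-3)) = e^(-3t)·(I + t·N), where N is the 2×2 nilpotent shift.
  For a 1×1 block at λ = -3: exp(t · [-3]) = [e^(-3t)].

After assembling e^{tJ} and conjugating by P, we get:

e^{tA} =
  [6*t*exp(-3*t) + exp(-3*t), 3*t*exp(-3*t), 6*t*exp(-3*t)]
  [-4*t*exp(-3*t), -2*t*exp(-3*t) + exp(-3*t), -4*t*exp(-3*t)]
  [-4*t*exp(-3*t), -2*t*exp(-3*t), -4*t*exp(-3*t) + exp(-3*t)]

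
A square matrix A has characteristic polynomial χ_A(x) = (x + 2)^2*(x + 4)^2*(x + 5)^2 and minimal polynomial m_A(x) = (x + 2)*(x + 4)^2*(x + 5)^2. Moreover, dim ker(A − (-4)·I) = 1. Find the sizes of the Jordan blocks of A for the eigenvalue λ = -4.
Block sizes for λ = -4: [2]

Step 1 — from the characteristic polynomial, algebraic multiplicity of λ = -4 is 2. From dim ker(A − (-4)·I) = 1, there are exactly 1 Jordan blocks for λ = -4.
Step 2 — from the minimal polynomial, the factor (x + 4)^2 tells us the largest block for λ = -4 has size 2.
Step 3 — with total size 2, 1 blocks, and largest block 2, the block sizes (in nonincreasing order) are [2].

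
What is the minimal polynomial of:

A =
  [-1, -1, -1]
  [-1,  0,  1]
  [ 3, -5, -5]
x^3 + 6*x^2 + 12*x + 8

The characteristic polynomial is χ_A(x) = (x + 2)^3, so the eigenvalues are known. The minimal polynomial is
  m_A(x) = Π_λ (x − λ)^{k_λ}
where k_λ is the size of the *largest* Jordan block for λ (equivalently, the smallest k with (A − λI)^k v = 0 for every generalised eigenvector v of λ).

  λ = -2: largest Jordan block has size 3, contributing (x + 2)^3

So m_A(x) = (x + 2)^3 = x^3 + 6*x^2 + 12*x + 8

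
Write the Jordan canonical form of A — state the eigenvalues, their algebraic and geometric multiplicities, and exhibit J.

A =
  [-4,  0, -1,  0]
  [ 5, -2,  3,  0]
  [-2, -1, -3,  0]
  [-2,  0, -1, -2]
J_3(-3) ⊕ J_1(-2)

The characteristic polynomial is
  det(x·I − A) = x^4 + 11*x^3 + 45*x^2 + 81*x + 54 = (x + 2)*(x + 3)^3

Eigenvalues and multiplicities (the geometric multiplicity of λ is n − rank(A − λI), which equals the number of Jordan blocks for λ):
  λ = -3: algebraic multiplicity = 3, geometric multiplicity = 1
  λ = -2: algebraic multiplicity = 1, geometric multiplicity = 1

Determining the block sizes for each eigenvalue:
  λ = -3: one block (gm = 1), so the single block has size am = 3 → block sizes [3]
  λ = -2: one block (gm = 1), so the single block has size am = 1 → block sizes [1]

Assembling the blocks gives a Jordan form
J =
  [-3,  1,  0,  0]
  [ 0, -3,  1,  0]
  [ 0,  0, -3,  0]
  [ 0,  0,  0, -2]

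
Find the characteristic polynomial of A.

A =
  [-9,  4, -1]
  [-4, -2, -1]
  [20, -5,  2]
x^3 + 9*x^2 + 27*x + 27

Expanding det(x·I − A) (e.g. by cofactor expansion or by noting that A is similar to its Jordan form J, which has the same characteristic polynomial as A) gives
  χ_A(x) = x^3 + 9*x^2 + 27*x + 27
which factors as (x + 3)^3. The eigenvalues (with algebraic multiplicities) are λ = -3 with multiplicity 3.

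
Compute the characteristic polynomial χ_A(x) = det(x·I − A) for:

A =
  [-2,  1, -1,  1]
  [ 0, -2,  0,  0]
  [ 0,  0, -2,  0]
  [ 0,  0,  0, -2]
x^4 + 8*x^3 + 24*x^2 + 32*x + 16

Expanding det(x·I − A) (e.g. by cofactor expansion or by noting that A is similar to its Jordan form J, which has the same characteristic polynomial as A) gives
  χ_A(x) = x^4 + 8*x^3 + 24*x^2 + 32*x + 16
which factors as (x + 2)^4. The eigenvalues (with algebraic multiplicities) are λ = -2 with multiplicity 4.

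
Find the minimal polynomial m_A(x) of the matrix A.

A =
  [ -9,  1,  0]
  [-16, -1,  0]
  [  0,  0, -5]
x^2 + 10*x + 25

The characteristic polynomial is χ_A(x) = (x + 5)^3, so the eigenvalues are known. The minimal polynomial is
  m_A(x) = Π_λ (x − λ)^{k_λ}
where k_λ is the size of the *largest* Jordan block for λ (equivalently, the smallest k with (A − λI)^k v = 0 for every generalised eigenvector v of λ).

  λ = -5: largest Jordan block has size 2, contributing (x + 5)^2

So m_A(x) = (x + 5)^2 = x^2 + 10*x + 25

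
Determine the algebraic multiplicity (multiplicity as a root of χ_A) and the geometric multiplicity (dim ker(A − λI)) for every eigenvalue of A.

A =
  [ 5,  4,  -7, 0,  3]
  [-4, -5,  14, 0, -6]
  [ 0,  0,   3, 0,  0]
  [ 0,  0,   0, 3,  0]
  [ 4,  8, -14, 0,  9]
λ = 3: alg = 5, geom = 4

Step 1 — factor the characteristic polynomial to read off the algebraic multiplicities:
  χ_A(x) = (x - 3)^5

Step 2 — compute geometric multiplicities via the rank-nullity identity g(λ) = n − rank(A − λI):
  rank(A − (3)·I) = 1, so dim ker(A − (3)·I) = n − 1 = 4

Summary:
  λ = 3: algebraic multiplicity = 5, geometric multiplicity = 4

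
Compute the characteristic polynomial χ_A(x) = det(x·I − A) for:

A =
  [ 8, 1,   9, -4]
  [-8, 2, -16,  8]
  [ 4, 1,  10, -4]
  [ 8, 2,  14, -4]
x^4 - 16*x^3 + 96*x^2 - 256*x + 256

Expanding det(x·I − A) (e.g. by cofactor expansion or by noting that A is similar to its Jordan form J, which has the same characteristic polynomial as A) gives
  χ_A(x) = x^4 - 16*x^3 + 96*x^2 - 256*x + 256
which factors as (x - 4)^4. The eigenvalues (with algebraic multiplicities) are λ = 4 with multiplicity 4.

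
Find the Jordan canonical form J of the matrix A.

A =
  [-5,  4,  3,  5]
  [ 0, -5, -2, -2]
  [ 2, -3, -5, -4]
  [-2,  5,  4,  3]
J_2(-3) ⊕ J_2(-3)

The characteristic polynomial is
  det(x·I − A) = x^4 + 12*x^3 + 54*x^2 + 108*x + 81 = (x + 3)^4

Eigenvalues and multiplicities (the geometric multiplicity of λ is n − rank(A − λI), which equals the number of Jordan blocks for λ):
  λ = -3: algebraic multiplicity = 4, geometric multiplicity = 2

Determining the block sizes for each eigenvalue:
  λ = -3: with am = 4 and gm = 2, the partition is not yet determined (e.g. several partitions of 4 into 2 parts exist). Let N = A − (-3)·I. Computing rank(N^1) = 2, rank(N^2) = 0; the number of blocks of size ≥ j is rank(N^{j−1}) − rank(N^j), giving [2, 2]. So we have 2 block(s) of size 2 → block sizes [2, 2]

Assembling the blocks gives a Jordan form
J =
  [-3,  1,  0,  0]
  [ 0, -3,  0,  0]
  [ 0,  0, -3,  1]
  [ 0,  0,  0, -3]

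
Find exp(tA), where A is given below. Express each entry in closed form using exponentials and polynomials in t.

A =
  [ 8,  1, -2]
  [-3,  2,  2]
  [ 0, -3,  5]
e^{tA} =
  [3*t^2*exp(5*t) + 3*t*exp(5*t) + exp(5*t), 3*t^2*exp(5*t) + t*exp(5*t), -2*t^2*exp(5*t) - 2*t*exp(5*t)]
  [-3*t*exp(5*t), -3*t*exp(5*t) + exp(5*t), 2*t*exp(5*t)]
  [9*t^2*exp(5*t)/2, 9*t^2*exp(5*t)/2 - 3*t*exp(5*t), -3*t^2*exp(5*t) + exp(5*t)]

Strategy: write A = P · J · P⁻¹ where J is a Jordan canonical form, so e^{tA} = P · e^{tJ} · P⁻¹, and e^{tJ} can be computed block-by-block.

A has Jordan form
J =
  [5, 1, 0]
  [0, 5, 1]
  [0, 0, 5]
(up to reordering of blocks).

Per-block formulas:
  For a 3×3 Jordan block J_3(5): exp(t · J_3(5)) = e^(5t)·(I + t·N + (t^2/2)·N^2), where N is the 3×3 nilpotent shift.

After assembling e^{tJ} and conjugating by P, we get:

e^{tA} =
  [3*t^2*exp(5*t) + 3*t*exp(5*t) + exp(5*t), 3*t^2*exp(5*t) + t*exp(5*t), -2*t^2*exp(5*t) - 2*t*exp(5*t)]
  [-3*t*exp(5*t), -3*t*exp(5*t) + exp(5*t), 2*t*exp(5*t)]
  [9*t^2*exp(5*t)/2, 9*t^2*exp(5*t)/2 - 3*t*exp(5*t), -3*t^2*exp(5*t) + exp(5*t)]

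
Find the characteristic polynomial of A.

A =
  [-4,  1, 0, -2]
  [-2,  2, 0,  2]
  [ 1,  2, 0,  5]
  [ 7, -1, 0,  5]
x^4 - 3*x^3

Expanding det(x·I − A) (e.g. by cofactor expansion or by noting that A is similar to its Jordan form J, which has the same characteristic polynomial as A) gives
  χ_A(x) = x^4 - 3*x^3
which factors as x^3*(x - 3). The eigenvalues (with algebraic multiplicities) are λ = 0 with multiplicity 3, λ = 3 with multiplicity 1.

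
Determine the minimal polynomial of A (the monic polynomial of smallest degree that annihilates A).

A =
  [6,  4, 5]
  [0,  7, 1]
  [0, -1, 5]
x^3 - 18*x^2 + 108*x - 216

The characteristic polynomial is χ_A(x) = (x - 6)^3, so the eigenvalues are known. The minimal polynomial is
  m_A(x) = Π_λ (x − λ)^{k_λ}
where k_λ is the size of the *largest* Jordan block for λ (equivalently, the smallest k with (A − λI)^k v = 0 for every generalised eigenvector v of λ).

  λ = 6: largest Jordan block has size 3, contributing (x − 6)^3

So m_A(x) = (x - 6)^3 = x^3 - 18*x^2 + 108*x - 216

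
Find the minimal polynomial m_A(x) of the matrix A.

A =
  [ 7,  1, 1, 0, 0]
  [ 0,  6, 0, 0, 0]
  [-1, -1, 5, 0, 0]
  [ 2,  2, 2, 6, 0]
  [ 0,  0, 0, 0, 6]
x^2 - 12*x + 36

The characteristic polynomial is χ_A(x) = (x - 6)^5, so the eigenvalues are known. The minimal polynomial is
  m_A(x) = Π_λ (x − λ)^{k_λ}
where k_λ is the size of the *largest* Jordan block for λ (equivalently, the smallest k with (A − λI)^k v = 0 for every generalised eigenvector v of λ).

  λ = 6: largest Jordan block has size 2, contributing (x − 6)^2

So m_A(x) = (x - 6)^2 = x^2 - 12*x + 36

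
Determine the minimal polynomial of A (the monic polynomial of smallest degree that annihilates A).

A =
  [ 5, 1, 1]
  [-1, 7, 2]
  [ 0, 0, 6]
x^3 - 18*x^2 + 108*x - 216

The characteristic polynomial is χ_A(x) = (x - 6)^3, so the eigenvalues are known. The minimal polynomial is
  m_A(x) = Π_λ (x − λ)^{k_λ}
where k_λ is the size of the *largest* Jordan block for λ (equivalently, the smallest k with (A − λI)^k v = 0 for every generalised eigenvector v of λ).

  λ = 6: largest Jordan block has size 3, contributing (x − 6)^3

So m_A(x) = (x - 6)^3 = x^3 - 18*x^2 + 108*x - 216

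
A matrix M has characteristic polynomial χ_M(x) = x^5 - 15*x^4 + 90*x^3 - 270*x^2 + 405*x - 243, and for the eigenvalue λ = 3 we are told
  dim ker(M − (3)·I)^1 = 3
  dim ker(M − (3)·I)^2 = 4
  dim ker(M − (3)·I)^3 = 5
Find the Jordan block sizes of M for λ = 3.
Block sizes for λ = 3: [3, 1, 1]

From the dimensions of kernels of powers, the number of Jordan blocks of size at least j is d_j − d_{j−1} where d_j = dim ker(N^j) (with d_0 = 0). Computing the differences gives [3, 1, 1].
The number of blocks of size exactly k is (#blocks of size ≥ k) − (#blocks of size ≥ k + 1), so the partition is: 2 block(s) of size 1, 1 block(s) of size 3.
In nonincreasing order the block sizes are [3, 1, 1].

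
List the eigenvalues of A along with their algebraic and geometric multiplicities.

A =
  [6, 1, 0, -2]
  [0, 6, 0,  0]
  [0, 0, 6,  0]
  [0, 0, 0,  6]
λ = 6: alg = 4, geom = 3

Step 1 — factor the characteristic polynomial to read off the algebraic multiplicities:
  χ_A(x) = (x - 6)^4

Step 2 — compute geometric multiplicities via the rank-nullity identity g(λ) = n − rank(A − λI):
  rank(A − (6)·I) = 1, so dim ker(A − (6)·I) = n − 1 = 3

Summary:
  λ = 6: algebraic multiplicity = 4, geometric multiplicity = 3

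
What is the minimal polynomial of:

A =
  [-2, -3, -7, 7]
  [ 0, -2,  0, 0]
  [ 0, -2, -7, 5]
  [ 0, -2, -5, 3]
x^2 + 4*x + 4

The characteristic polynomial is χ_A(x) = (x + 2)^4, so the eigenvalues are known. The minimal polynomial is
  m_A(x) = Π_λ (x − λ)^{k_λ}
where k_λ is the size of the *largest* Jordan block for λ (equivalently, the smallest k with (A − λI)^k v = 0 for every generalised eigenvector v of λ).

  λ = -2: largest Jordan block has size 2, contributing (x + 2)^2

So m_A(x) = (x + 2)^2 = x^2 + 4*x + 4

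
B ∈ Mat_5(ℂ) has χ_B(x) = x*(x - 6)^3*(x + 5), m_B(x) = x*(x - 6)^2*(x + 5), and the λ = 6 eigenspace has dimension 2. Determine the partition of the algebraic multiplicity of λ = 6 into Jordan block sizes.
Block sizes for λ = 6: [2, 1]

Step 1 — from the characteristic polynomial, algebraic multiplicity of λ = 6 is 3. From dim ker(B − (6)·I) = 2, there are exactly 2 Jordan blocks for λ = 6.
Step 2 — from the minimal polynomial, the factor (x − 6)^2 tells us the largest block for λ = 6 has size 2.
Step 3 — with total size 3, 2 blocks, and largest block 2, the block sizes (in nonincreasing order) are [2, 1].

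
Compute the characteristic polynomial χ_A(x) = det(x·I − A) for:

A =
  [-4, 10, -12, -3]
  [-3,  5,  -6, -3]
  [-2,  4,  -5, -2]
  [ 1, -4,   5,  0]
x^4 + 4*x^3 + 6*x^2 + 4*x + 1

Expanding det(x·I − A) (e.g. by cofactor expansion or by noting that A is similar to its Jordan form J, which has the same characteristic polynomial as A) gives
  χ_A(x) = x^4 + 4*x^3 + 6*x^2 + 4*x + 1
which factors as (x + 1)^4. The eigenvalues (with algebraic multiplicities) are λ = -1 with multiplicity 4.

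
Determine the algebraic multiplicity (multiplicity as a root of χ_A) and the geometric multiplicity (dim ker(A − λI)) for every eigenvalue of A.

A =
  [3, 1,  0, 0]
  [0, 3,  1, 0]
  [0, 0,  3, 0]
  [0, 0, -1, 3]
λ = 3: alg = 4, geom = 2

Step 1 — factor the characteristic polynomial to read off the algebraic multiplicities:
  χ_A(x) = (x - 3)^4

Step 2 — compute geometric multiplicities via the rank-nullity identity g(λ) = n − rank(A − λI):
  rank(A − (3)·I) = 2, so dim ker(A − (3)·I) = n − 2 = 2

Summary:
  λ = 3: algebraic multiplicity = 4, geometric multiplicity = 2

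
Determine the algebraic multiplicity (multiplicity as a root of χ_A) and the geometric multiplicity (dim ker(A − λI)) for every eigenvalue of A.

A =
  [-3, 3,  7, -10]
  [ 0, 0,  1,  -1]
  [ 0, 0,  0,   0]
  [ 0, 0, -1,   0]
λ = -3: alg = 1, geom = 1; λ = 0: alg = 3, geom = 1

Step 1 — factor the characteristic polynomial to read off the algebraic multiplicities:
  χ_A(x) = x^3*(x + 3)

Step 2 — compute geometric multiplicities via the rank-nullity identity g(λ) = n − rank(A − λI):
  rank(A − (-3)·I) = 3, so dim ker(A − (-3)·I) = n − 3 = 1
  rank(A − (0)·I) = 3, so dim ker(A − (0)·I) = n − 3 = 1

Summary:
  λ = -3: algebraic multiplicity = 1, geometric multiplicity = 1
  λ = 0: algebraic multiplicity = 3, geometric multiplicity = 1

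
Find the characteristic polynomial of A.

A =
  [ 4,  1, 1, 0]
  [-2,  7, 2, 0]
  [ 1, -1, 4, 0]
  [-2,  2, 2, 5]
x^4 - 20*x^3 + 150*x^2 - 500*x + 625

Expanding det(x·I − A) (e.g. by cofactor expansion or by noting that A is similar to its Jordan form J, which has the same characteristic polynomial as A) gives
  χ_A(x) = x^4 - 20*x^3 + 150*x^2 - 500*x + 625
which factors as (x - 5)^4. The eigenvalues (with algebraic multiplicities) are λ = 5 with multiplicity 4.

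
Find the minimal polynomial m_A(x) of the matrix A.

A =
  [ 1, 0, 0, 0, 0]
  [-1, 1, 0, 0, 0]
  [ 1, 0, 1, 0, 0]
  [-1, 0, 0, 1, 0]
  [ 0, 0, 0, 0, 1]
x^2 - 2*x + 1

The characteristic polynomial is χ_A(x) = (x - 1)^5, so the eigenvalues are known. The minimal polynomial is
  m_A(x) = Π_λ (x − λ)^{k_λ}
where k_λ is the size of the *largest* Jordan block for λ (equivalently, the smallest k with (A − λI)^k v = 0 for every generalised eigenvector v of λ).

  λ = 1: largest Jordan block has size 2, contributing (x − 1)^2

So m_A(x) = (x - 1)^2 = x^2 - 2*x + 1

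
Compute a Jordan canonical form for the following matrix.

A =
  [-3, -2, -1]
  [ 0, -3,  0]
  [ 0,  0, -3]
J_2(-3) ⊕ J_1(-3)

The characteristic polynomial is
  det(x·I − A) = x^3 + 9*x^2 + 27*x + 27 = (x + 3)^3

Eigenvalues and multiplicities (the geometric multiplicity of λ is n − rank(A − λI), which equals the number of Jordan blocks for λ):
  λ = -3: algebraic multiplicity = 3, geometric multiplicity = 2

Determining the block sizes for each eigenvalue:
  λ = -3: 2 blocks summing to 3 forces exactly one block of size 2 and the rest size 1 → block sizes [2, 1]

Assembling the blocks gives a Jordan form
J =
  [-3,  1,  0]
  [ 0, -3,  0]
  [ 0,  0, -3]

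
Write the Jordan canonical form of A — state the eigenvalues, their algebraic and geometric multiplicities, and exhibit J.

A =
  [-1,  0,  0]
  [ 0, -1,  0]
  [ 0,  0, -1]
J_1(-1) ⊕ J_1(-1) ⊕ J_1(-1)

The characteristic polynomial is
  det(x·I − A) = x^3 + 3*x^2 + 3*x + 1 = (x + 1)^3

Eigenvalues and multiplicities (the geometric multiplicity of λ is n − rank(A − λI), which equals the number of Jordan blocks for λ):
  λ = -1: algebraic multiplicity = 3, geometric multiplicity = 3

Determining the block sizes for each eigenvalue:
  λ = -1: gm = am = 3, so every block has size 1 → block sizes [1, 1, 1]

Assembling the blocks gives a Jordan form
J =
  [-1,  0,  0]
  [ 0, -1,  0]
  [ 0,  0, -1]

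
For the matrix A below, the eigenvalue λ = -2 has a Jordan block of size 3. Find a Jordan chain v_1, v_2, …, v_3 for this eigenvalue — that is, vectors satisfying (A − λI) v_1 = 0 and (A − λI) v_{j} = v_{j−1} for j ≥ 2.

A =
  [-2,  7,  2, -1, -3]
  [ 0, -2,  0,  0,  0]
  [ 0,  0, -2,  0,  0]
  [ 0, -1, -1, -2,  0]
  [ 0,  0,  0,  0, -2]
A Jordan chain for λ = -2 of length 3:
v_1 = (1, 0, 0, 0, 0)ᵀ
v_2 = (7, 0, 0, -1, 0)ᵀ
v_3 = (0, 1, 0, 0, 0)ᵀ

Let N = A − (-2)·I. We want v_3 with N^3 v_3 = 0 but N^2 v_3 ≠ 0; then v_{j-1} := N · v_j for j = 3, …, 2.

Pick v_3 = (0, 1, 0, 0, 0)ᵀ.
Then v_2 = N · v_3 = (7, 0, 0, -1, 0)ᵀ.
Then v_1 = N · v_2 = (1, 0, 0, 0, 0)ᵀ.

Sanity check: (A − (-2)·I) v_1 = (0, 0, 0, 0, 0)ᵀ = 0. ✓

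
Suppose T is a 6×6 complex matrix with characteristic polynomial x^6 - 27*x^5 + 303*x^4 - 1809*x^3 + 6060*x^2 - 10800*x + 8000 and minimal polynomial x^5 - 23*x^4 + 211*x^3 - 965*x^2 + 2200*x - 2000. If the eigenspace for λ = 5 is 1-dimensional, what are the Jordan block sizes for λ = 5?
Block sizes for λ = 5: [3]

Step 1 — from the characteristic polynomial, algebraic multiplicity of λ = 5 is 3. From dim ker(T − (5)·I) = 1, there are exactly 1 Jordan blocks for λ = 5.
Step 2 — from the minimal polynomial, the factor (x − 5)^3 tells us the largest block for λ = 5 has size 3.
Step 3 — with total size 3, 1 blocks, and largest block 3, the block sizes (in nonincreasing order) are [3].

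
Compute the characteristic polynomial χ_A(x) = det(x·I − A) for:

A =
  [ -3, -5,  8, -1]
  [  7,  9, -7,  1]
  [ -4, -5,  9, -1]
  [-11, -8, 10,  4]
x^4 - 19*x^3 + 126*x^2 - 324*x + 216

Expanding det(x·I − A) (e.g. by cofactor expansion or by noting that A is similar to its Jordan form J, which has the same characteristic polynomial as A) gives
  χ_A(x) = x^4 - 19*x^3 + 126*x^2 - 324*x + 216
which factors as (x - 6)^3*(x - 1). The eigenvalues (with algebraic multiplicities) are λ = 1 with multiplicity 1, λ = 6 with multiplicity 3.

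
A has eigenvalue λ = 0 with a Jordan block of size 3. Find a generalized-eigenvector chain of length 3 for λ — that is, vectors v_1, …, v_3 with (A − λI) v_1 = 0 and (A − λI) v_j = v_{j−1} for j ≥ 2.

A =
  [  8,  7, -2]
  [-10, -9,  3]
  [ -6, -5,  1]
A Jordan chain for λ = 0 of length 3:
v_1 = (6, -8, -4)ᵀ
v_2 = (8, -10, -6)ᵀ
v_3 = (1, 0, 0)ᵀ

Let N = A − (0)·I. We want v_3 with N^3 v_3 = 0 but N^2 v_3 ≠ 0; then v_{j-1} := N · v_j for j = 3, …, 2.

Pick v_3 = (1, 0, 0)ᵀ.
Then v_2 = N · v_3 = (8, -10, -6)ᵀ.
Then v_1 = N · v_2 = (6, -8, -4)ᵀ.

Sanity check: (A − (0)·I) v_1 = (0, 0, 0)ᵀ = 0. ✓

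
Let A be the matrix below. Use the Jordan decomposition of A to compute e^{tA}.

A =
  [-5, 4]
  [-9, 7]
e^{tA} =
  [-6*t*exp(t) + exp(t), 4*t*exp(t)]
  [-9*t*exp(t), 6*t*exp(t) + exp(t)]

Strategy: write A = P · J · P⁻¹ where J is a Jordan canonical form, so e^{tA} = P · e^{tJ} · P⁻¹, and e^{tJ} can be computed block-by-block.

A has Jordan form
J =
  [1, 1]
  [0, 1]
(up to reordering of blocks).

Per-block formulas:
  For a 2×2 Jordan block J_2(1): exp(t · J_2(1)) = e^(1t)·(I + t·N), where N is the 2×2 nilpotent shift.

After assembling e^{tJ} and conjugating by P, we get:

e^{tA} =
  [-6*t*exp(t) + exp(t), 4*t*exp(t)]
  [-9*t*exp(t), 6*t*exp(t) + exp(t)]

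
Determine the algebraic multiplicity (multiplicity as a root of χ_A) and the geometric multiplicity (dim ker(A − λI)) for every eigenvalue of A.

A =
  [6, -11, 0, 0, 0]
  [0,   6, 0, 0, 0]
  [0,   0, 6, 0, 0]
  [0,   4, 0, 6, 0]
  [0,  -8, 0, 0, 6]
λ = 6: alg = 5, geom = 4

Step 1 — factor the characteristic polynomial to read off the algebraic multiplicities:
  χ_A(x) = (x - 6)^5

Step 2 — compute geometric multiplicities via the rank-nullity identity g(λ) = n − rank(A − λI):
  rank(A − (6)·I) = 1, so dim ker(A − (6)·I) = n − 1 = 4

Summary:
  λ = 6: algebraic multiplicity = 5, geometric multiplicity = 4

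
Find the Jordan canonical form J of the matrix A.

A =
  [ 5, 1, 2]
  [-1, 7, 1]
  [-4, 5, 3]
J_3(5)

The characteristic polynomial is
  det(x·I − A) = x^3 - 15*x^2 + 75*x - 125 = (x - 5)^3

Eigenvalues and multiplicities (the geometric multiplicity of λ is n − rank(A − λI), which equals the number of Jordan blocks for λ):
  λ = 5: algebraic multiplicity = 3, geometric multiplicity = 1

Determining the block sizes for each eigenvalue:
  λ = 5: one block (gm = 1), so the single block has size am = 3 → block sizes [3]

Assembling the blocks gives a Jordan form
J =
  [5, 1, 0]
  [0, 5, 1]
  [0, 0, 5]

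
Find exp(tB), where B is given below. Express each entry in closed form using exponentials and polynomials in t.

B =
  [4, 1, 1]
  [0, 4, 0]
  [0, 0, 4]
e^{tB} =
  [exp(4*t), t*exp(4*t), t*exp(4*t)]
  [0, exp(4*t), 0]
  [0, 0, exp(4*t)]

Strategy: write B = P · J · P⁻¹ where J is a Jordan canonical form, so e^{tB} = P · e^{tJ} · P⁻¹, and e^{tJ} can be computed block-by-block.

B has Jordan form
J =
  [4, 1, 0]
  [0, 4, 0]
  [0, 0, 4]
(up to reordering of blocks).

Per-block formulas:
  For a 1×1 block at λ = 4: exp(t · [4]) = [e^(4t)].
  For a 2×2 Jordan block J_2(4): exp(t · J_2(4)) = e^(4t)·(I + t·N), where N is the 2×2 nilpotent shift.

After assembling e^{tJ} and conjugating by P, we get:

e^{tB} =
  [exp(4*t), t*exp(4*t), t*exp(4*t)]
  [0, exp(4*t), 0]
  [0, 0, exp(4*t)]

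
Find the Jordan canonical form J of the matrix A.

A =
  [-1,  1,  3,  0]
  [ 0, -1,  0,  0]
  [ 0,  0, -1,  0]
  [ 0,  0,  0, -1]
J_2(-1) ⊕ J_1(-1) ⊕ J_1(-1)

The characteristic polynomial is
  det(x·I − A) = x^4 + 4*x^3 + 6*x^2 + 4*x + 1 = (x + 1)^4

Eigenvalues and multiplicities (the geometric multiplicity of λ is n − rank(A − λI), which equals the number of Jordan blocks for λ):
  λ = -1: algebraic multiplicity = 4, geometric multiplicity = 3

Determining the block sizes for each eigenvalue:
  λ = -1: 3 blocks summing to 4 forces exactly one block of size 2 and the rest size 1 → block sizes [2, 1, 1]

Assembling the blocks gives a Jordan form
J =
  [-1,  1,  0,  0]
  [ 0, -1,  0,  0]
  [ 0,  0, -1,  0]
  [ 0,  0,  0, -1]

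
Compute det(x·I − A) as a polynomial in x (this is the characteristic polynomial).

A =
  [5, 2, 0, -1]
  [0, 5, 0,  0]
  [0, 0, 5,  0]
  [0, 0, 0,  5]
x^4 - 20*x^3 + 150*x^2 - 500*x + 625

Expanding det(x·I − A) (e.g. by cofactor expansion or by noting that A is similar to its Jordan form J, which has the same characteristic polynomial as A) gives
  χ_A(x) = x^4 - 20*x^3 + 150*x^2 - 500*x + 625
which factors as (x - 5)^4. The eigenvalues (with algebraic multiplicities) are λ = 5 with multiplicity 4.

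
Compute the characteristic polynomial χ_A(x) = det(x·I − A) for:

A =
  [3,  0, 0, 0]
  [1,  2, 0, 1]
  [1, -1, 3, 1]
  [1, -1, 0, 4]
x^4 - 12*x^3 + 54*x^2 - 108*x + 81

Expanding det(x·I − A) (e.g. by cofactor expansion or by noting that A is similar to its Jordan form J, which has the same characteristic polynomial as A) gives
  χ_A(x) = x^4 - 12*x^3 + 54*x^2 - 108*x + 81
which factors as (x - 3)^4. The eigenvalues (with algebraic multiplicities) are λ = 3 with multiplicity 4.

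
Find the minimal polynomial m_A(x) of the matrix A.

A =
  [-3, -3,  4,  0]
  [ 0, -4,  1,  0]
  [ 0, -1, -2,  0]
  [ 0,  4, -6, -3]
x^3 + 9*x^2 + 27*x + 27

The characteristic polynomial is χ_A(x) = (x + 3)^4, so the eigenvalues are known. The minimal polynomial is
  m_A(x) = Π_λ (x − λ)^{k_λ}
where k_λ is the size of the *largest* Jordan block for λ (equivalently, the smallest k with (A − λI)^k v = 0 for every generalised eigenvector v of λ).

  λ = -3: largest Jordan block has size 3, contributing (x + 3)^3

So m_A(x) = (x + 3)^3 = x^3 + 9*x^2 + 27*x + 27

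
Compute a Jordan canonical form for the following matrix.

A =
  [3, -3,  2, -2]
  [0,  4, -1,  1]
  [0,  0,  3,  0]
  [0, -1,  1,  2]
J_3(3) ⊕ J_1(3)

The characteristic polynomial is
  det(x·I − A) = x^4 - 12*x^3 + 54*x^2 - 108*x + 81 = (x - 3)^4

Eigenvalues and multiplicities (the geometric multiplicity of λ is n − rank(A − λI), which equals the number of Jordan blocks for λ):
  λ = 3: algebraic multiplicity = 4, geometric multiplicity = 2

Determining the block sizes for each eigenvalue:
  λ = 3: with am = 4 and gm = 2, the partition is not yet determined (e.g. several partitions of 4 into 2 parts exist). Let N = A − (3)·I. Computing rank(N^1) = 2, rank(N^2) = 1, rank(N^3) = 0; the number of blocks of size ≥ j is rank(N^{j−1}) − rank(N^j), giving [2, 1, 1]. So we have 1 block(s) of size 3, 1 block(s) of size 1 → block sizes [3, 1]

Assembling the blocks gives a Jordan form
J =
  [3, 1, 0, 0]
  [0, 3, 1, 0]
  [0, 0, 3, 0]
  [0, 0, 0, 3]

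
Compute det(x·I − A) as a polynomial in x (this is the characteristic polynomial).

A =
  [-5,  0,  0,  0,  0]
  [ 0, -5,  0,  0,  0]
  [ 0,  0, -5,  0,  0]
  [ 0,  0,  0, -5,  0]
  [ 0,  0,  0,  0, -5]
x^5 + 25*x^4 + 250*x^3 + 1250*x^2 + 3125*x + 3125

Expanding det(x·I − A) (e.g. by cofactor expansion or by noting that A is similar to its Jordan form J, which has the same characteristic polynomial as A) gives
  χ_A(x) = x^5 + 25*x^4 + 250*x^3 + 1250*x^2 + 3125*x + 3125
which factors as (x + 5)^5. The eigenvalues (with algebraic multiplicities) are λ = -5 with multiplicity 5.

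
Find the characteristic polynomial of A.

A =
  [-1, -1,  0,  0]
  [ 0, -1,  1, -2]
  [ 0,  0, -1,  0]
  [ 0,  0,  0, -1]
x^4 + 4*x^3 + 6*x^2 + 4*x + 1

Expanding det(x·I − A) (e.g. by cofactor expansion or by noting that A is similar to its Jordan form J, which has the same characteristic polynomial as A) gives
  χ_A(x) = x^4 + 4*x^3 + 6*x^2 + 4*x + 1
which factors as (x + 1)^4. The eigenvalues (with algebraic multiplicities) are λ = -1 with multiplicity 4.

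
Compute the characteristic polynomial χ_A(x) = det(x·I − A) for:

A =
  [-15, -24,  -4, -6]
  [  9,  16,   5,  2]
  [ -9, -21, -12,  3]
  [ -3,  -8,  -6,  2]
x^4 + 9*x^3 + 27*x^2 + 27*x

Expanding det(x·I − A) (e.g. by cofactor expansion or by noting that A is similar to its Jordan form J, which has the same characteristic polynomial as A) gives
  χ_A(x) = x^4 + 9*x^3 + 27*x^2 + 27*x
which factors as x*(x + 3)^3. The eigenvalues (with algebraic multiplicities) are λ = -3 with multiplicity 3, λ = 0 with multiplicity 1.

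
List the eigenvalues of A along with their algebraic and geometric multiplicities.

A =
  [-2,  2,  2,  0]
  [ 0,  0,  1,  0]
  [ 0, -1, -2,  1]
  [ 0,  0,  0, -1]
λ = -2: alg = 1, geom = 1; λ = -1: alg = 3, geom = 1

Step 1 — factor the characteristic polynomial to read off the algebraic multiplicities:
  χ_A(x) = (x + 1)^3*(x + 2)

Step 2 — compute geometric multiplicities via the rank-nullity identity g(λ) = n − rank(A − λI):
  rank(A − (-2)·I) = 3, so dim ker(A − (-2)·I) = n − 3 = 1
  rank(A − (-1)·I) = 3, so dim ker(A − (-1)·I) = n − 3 = 1

Summary:
  λ = -2: algebraic multiplicity = 1, geometric multiplicity = 1
  λ = -1: algebraic multiplicity = 3, geometric multiplicity = 1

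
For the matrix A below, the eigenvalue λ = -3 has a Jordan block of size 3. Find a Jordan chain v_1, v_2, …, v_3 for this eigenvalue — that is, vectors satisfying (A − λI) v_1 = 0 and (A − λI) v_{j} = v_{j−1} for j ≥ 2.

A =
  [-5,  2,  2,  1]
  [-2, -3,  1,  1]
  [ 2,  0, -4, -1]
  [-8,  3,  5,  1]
A Jordan chain for λ = -3 of length 3:
v_1 = (-2, 0, 0, -4)ᵀ
v_2 = (-6, -2, 2, -14)ᵀ
v_3 = (1, -2, 0, 0)ᵀ

Let N = A − (-3)·I. We want v_3 with N^3 v_3 = 0 but N^2 v_3 ≠ 0; then v_{j-1} := N · v_j for j = 3, …, 2.

Pick v_3 = (1, -2, 0, 0)ᵀ.
Then v_2 = N · v_3 = (-6, -2, 2, -14)ᵀ.
Then v_1 = N · v_2 = (-2, 0, 0, -4)ᵀ.

Sanity check: (A − (-3)·I) v_1 = (0, 0, 0, 0)ᵀ = 0. ✓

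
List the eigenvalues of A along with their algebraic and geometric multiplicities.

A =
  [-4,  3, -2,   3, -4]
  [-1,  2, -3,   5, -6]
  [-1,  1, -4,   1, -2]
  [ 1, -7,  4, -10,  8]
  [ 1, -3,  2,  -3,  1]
λ = -3: alg = 5, geom = 3

Step 1 — factor the characteristic polynomial to read off the algebraic multiplicities:
  χ_A(x) = (x + 3)^5

Step 2 — compute geometric multiplicities via the rank-nullity identity g(λ) = n − rank(A − λI):
  rank(A − (-3)·I) = 2, so dim ker(A − (-3)·I) = n − 2 = 3

Summary:
  λ = -3: algebraic multiplicity = 5, geometric multiplicity = 3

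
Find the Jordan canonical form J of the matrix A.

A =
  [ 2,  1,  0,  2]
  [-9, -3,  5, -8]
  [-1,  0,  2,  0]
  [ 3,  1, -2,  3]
J_3(1) ⊕ J_1(1)

The characteristic polynomial is
  det(x·I − A) = x^4 - 4*x^3 + 6*x^2 - 4*x + 1 = (x - 1)^4

Eigenvalues and multiplicities (the geometric multiplicity of λ is n − rank(A − λI), which equals the number of Jordan blocks for λ):
  λ = 1: algebraic multiplicity = 4, geometric multiplicity = 2

Determining the block sizes for each eigenvalue:
  λ = 1: with am = 4 and gm = 2, the partition is not yet determined (e.g. several partitions of 4 into 2 parts exist). Let N = A − (1)·I. Computing rank(N^1) = 2, rank(N^2) = 1, rank(N^3) = 0; the number of blocks of size ≥ j is rank(N^{j−1}) − rank(N^j), giving [2, 1, 1]. So we have 1 block(s) of size 3, 1 block(s) of size 1 → block sizes [3, 1]

Assembling the blocks gives a Jordan form
J =
  [1, 1, 0, 0]
  [0, 1, 1, 0]
  [0, 0, 1, 0]
  [0, 0, 0, 1]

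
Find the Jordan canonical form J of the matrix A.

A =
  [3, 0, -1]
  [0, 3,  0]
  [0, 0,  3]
J_2(3) ⊕ J_1(3)

The characteristic polynomial is
  det(x·I − A) = x^3 - 9*x^2 + 27*x - 27 = (x - 3)^3

Eigenvalues and multiplicities (the geometric multiplicity of λ is n − rank(A − λI), which equals the number of Jordan blocks for λ):
  λ = 3: algebraic multiplicity = 3, geometric multiplicity = 2

Determining the block sizes for each eigenvalue:
  λ = 3: 2 blocks summing to 3 forces exactly one block of size 2 and the rest size 1 → block sizes [2, 1]

Assembling the blocks gives a Jordan form
J =
  [3, 1, 0]
  [0, 3, 0]
  [0, 0, 3]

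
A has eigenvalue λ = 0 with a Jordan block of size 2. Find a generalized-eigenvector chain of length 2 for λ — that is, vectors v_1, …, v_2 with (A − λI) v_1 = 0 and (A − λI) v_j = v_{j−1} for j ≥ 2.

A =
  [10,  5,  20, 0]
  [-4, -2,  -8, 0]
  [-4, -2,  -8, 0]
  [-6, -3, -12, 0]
A Jordan chain for λ = 0 of length 2:
v_1 = (10, -4, -4, -6)ᵀ
v_2 = (1, 0, 0, 0)ᵀ

Let N = A − (0)·I. We want v_2 with N^2 v_2 = 0 but N^1 v_2 ≠ 0; then v_{j-1} := N · v_j for j = 2, …, 2.

Pick v_2 = (1, 0, 0, 0)ᵀ.
Then v_1 = N · v_2 = (10, -4, -4, -6)ᵀ.

Sanity check: (A − (0)·I) v_1 = (0, 0, 0, 0)ᵀ = 0. ✓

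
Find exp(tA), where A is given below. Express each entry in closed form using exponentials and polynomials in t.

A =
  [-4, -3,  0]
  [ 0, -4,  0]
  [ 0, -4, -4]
e^{tA} =
  [exp(-4*t), -3*t*exp(-4*t), 0]
  [0, exp(-4*t), 0]
  [0, -4*t*exp(-4*t), exp(-4*t)]

Strategy: write A = P · J · P⁻¹ where J is a Jordan canonical form, so e^{tA} = P · e^{tJ} · P⁻¹, and e^{tJ} can be computed block-by-block.

A has Jordan form
J =
  [-4,  1,  0]
  [ 0, -4,  0]
  [ 0,  0, -4]
(up to reordering of blocks).

Per-block formulas:
  For a 2×2 Jordan block J_2(-4): exp(t · J_2(-4)) = e^(-4t)·(I + t·N), where N is the 2×2 nilpotent shift.
  For a 1×1 block at λ = -4: exp(t · [-4]) = [e^(-4t)].

After assembling e^{tJ} and conjugating by P, we get:

e^{tA} =
  [exp(-4*t), -3*t*exp(-4*t), 0]
  [0, exp(-4*t), 0]
  [0, -4*t*exp(-4*t), exp(-4*t)]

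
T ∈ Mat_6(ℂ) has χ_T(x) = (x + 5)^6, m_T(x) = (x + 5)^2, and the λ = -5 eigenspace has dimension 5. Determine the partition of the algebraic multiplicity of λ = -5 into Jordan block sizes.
Block sizes for λ = -5: [2, 1, 1, 1, 1]

Step 1 — from the characteristic polynomial, algebraic multiplicity of λ = -5 is 6. From dim ker(T − (-5)·I) = 5, there are exactly 5 Jordan blocks for λ = -5.
Step 2 — from the minimal polynomial, the factor (x + 5)^2 tells us the largest block for λ = -5 has size 2.
Step 3 — with total size 6, 5 blocks, and largest block 2, the block sizes (in nonincreasing order) are [2, 1, 1, 1, 1].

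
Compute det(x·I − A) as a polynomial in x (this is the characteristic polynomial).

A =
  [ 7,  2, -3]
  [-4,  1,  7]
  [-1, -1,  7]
x^3 - 15*x^2 + 75*x - 125

Expanding det(x·I − A) (e.g. by cofactor expansion or by noting that A is similar to its Jordan form J, which has the same characteristic polynomial as A) gives
  χ_A(x) = x^3 - 15*x^2 + 75*x - 125
which factors as (x - 5)^3. The eigenvalues (with algebraic multiplicities) are λ = 5 with multiplicity 3.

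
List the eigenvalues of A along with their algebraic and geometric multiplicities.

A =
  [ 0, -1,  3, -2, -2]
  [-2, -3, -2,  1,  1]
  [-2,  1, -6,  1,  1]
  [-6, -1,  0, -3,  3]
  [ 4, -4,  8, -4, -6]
λ = -4: alg = 4, geom = 2; λ = -2: alg = 1, geom = 1

Step 1 — factor the characteristic polynomial to read off the algebraic multiplicities:
  χ_A(x) = (x + 2)*(x + 4)^4

Step 2 — compute geometric multiplicities via the rank-nullity identity g(λ) = n − rank(A − λI):
  rank(A − (-4)·I) = 3, so dim ker(A − (-4)·I) = n − 3 = 2
  rank(A − (-2)·I) = 4, so dim ker(A − (-2)·I) = n − 4 = 1

Summary:
  λ = -4: algebraic multiplicity = 4, geometric multiplicity = 2
  λ = -2: algebraic multiplicity = 1, geometric multiplicity = 1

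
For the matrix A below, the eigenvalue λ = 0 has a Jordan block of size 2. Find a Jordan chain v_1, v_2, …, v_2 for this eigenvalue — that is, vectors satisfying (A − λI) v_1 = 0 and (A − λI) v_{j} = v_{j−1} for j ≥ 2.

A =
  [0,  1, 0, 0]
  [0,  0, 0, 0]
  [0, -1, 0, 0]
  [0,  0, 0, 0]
A Jordan chain for λ = 0 of length 2:
v_1 = (1, 0, -1, 0)ᵀ
v_2 = (0, 1, 0, 0)ᵀ

Let N = A − (0)·I. We want v_2 with N^2 v_2 = 0 but N^1 v_2 ≠ 0; then v_{j-1} := N · v_j for j = 2, …, 2.

Pick v_2 = (0, 1, 0, 0)ᵀ.
Then v_1 = N · v_2 = (1, 0, -1, 0)ᵀ.

Sanity check: (A − (0)·I) v_1 = (0, 0, 0, 0)ᵀ = 0. ✓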